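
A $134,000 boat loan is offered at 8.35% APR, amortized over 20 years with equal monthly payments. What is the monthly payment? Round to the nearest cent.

$1,150.19

Monthly rate = 8.35%/12 = 0.0069583; payment = 134,000 × 0.0069583 / (1 − (1+0.0069583)^−240) = $1,150.19.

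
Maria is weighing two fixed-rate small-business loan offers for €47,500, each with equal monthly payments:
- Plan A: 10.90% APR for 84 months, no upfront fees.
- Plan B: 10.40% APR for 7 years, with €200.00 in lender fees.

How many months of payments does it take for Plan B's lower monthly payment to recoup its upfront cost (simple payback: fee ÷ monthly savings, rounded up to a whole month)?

17 months

Plan A: at 10.90% the monthly rate is 0.0090833, so the payment is 47,500 × 0.0090833 / (1 − 1.0090833^−84) = €810.82.
Plan B: at 10.40% the monthly rate is 0.0086667, so the payment is 47,500 × 0.0086667 / (1 − 1.0086667^−84) = €798.41.
Monthly savings = €810.82 − €798.41 = €12.41.
Break-even = €200.00 / €12.41 = 16.12 → 17 months.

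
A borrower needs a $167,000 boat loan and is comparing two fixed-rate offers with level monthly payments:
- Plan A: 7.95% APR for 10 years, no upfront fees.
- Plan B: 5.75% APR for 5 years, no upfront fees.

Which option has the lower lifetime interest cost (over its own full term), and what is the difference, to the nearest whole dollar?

Plan A: at 7.95% the monthly rate is 0.0066250, so the payment is 167,000 × 0.0066250 / (1 − 1.0066250^−120) = $2,021.76.
Total interest on Plan A = 120 × $2,021.76 − $167,000 = $75,611.20.
Plan B: at 5.75% the monthly rate is 0.0047917, so the payment is 167,000 × 0.0047917 / (1 − 1.0047917^−60) = $3,209.20.
Total interest on Plan B = 60 × $3,209.20 − $167,000 = $25,552.00.
Plan B is lower by $50,059.20.

Plan B by $50,059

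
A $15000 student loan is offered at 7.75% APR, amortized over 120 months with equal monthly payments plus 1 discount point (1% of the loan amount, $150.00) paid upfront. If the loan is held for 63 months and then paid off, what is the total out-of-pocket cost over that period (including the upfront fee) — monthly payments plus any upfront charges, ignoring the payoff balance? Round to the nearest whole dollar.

$11,491

Monthly rate = 7.75%/12 = 0.0064583; payment = 15,000 × 0.0064583 / (1 − (1+0.0064583)^−120) = $180.02.
Total outlay = 63 × $180.02 + $150.00 = $11,491.26.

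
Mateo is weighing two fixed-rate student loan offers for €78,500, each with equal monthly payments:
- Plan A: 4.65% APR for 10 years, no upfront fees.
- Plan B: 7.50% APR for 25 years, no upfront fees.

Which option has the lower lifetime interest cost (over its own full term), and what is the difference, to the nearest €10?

Plan A by €75,720

Plan A: monthly rate = 4.65%/12 = 0.0038750; payment = 78,500 × 0.0038750 / (1 − (1+0.0038750)^−120) = €819.25.
Total interest on Plan A = 120 × €819.25 − €78,500 = €19,810.00.
Plan B: monthly rate = 7.5%/12 = 0.0062500; payment = 78,500 × 0.0062500 / (1 − (1+0.0062500)^−300) = €580.11.
Total interest on Plan B = 300 × €580.11 − €78,500 = €95,533.00.
Plan A is lower by €75,723.00.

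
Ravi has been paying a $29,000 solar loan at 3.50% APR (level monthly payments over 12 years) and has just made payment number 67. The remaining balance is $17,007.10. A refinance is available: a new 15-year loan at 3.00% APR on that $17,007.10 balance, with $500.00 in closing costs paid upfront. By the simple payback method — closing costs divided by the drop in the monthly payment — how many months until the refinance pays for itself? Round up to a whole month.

4 months

Current payment = 29,000 × 3.5%/12 / (1 − (1+0.0029167)^−144) = $246.92.
Refinanced payment = 17,007.10 × 0.0025000 / (1 − (1+0.0025000)^−180) = $117.45.
Monthly savings = $246.92 − $117.45 = $129.47.
Break-even = $500.00 / $129.47 = 3.86 → 4 months.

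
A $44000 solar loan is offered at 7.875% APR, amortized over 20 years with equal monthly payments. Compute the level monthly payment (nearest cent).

$364.62

Monthly rate = 7.875%/12 = 0.0065625; payment = 44,000 × 0.0065625 / (1 − (1+0.0065625)^−240) = $364.62.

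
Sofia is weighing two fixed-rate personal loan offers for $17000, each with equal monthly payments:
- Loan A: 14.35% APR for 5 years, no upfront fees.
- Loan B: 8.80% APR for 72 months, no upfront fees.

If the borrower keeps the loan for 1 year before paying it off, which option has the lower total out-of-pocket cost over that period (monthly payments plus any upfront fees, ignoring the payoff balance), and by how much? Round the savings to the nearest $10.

Loan A: at 14.35% the monthly rate is 0.0119583, so the payment is 17,000 × 0.0119583 / (1 − 1.0119583^−60) = $398.65.
Loan B: monthly rate = 8.8%/12 = 0.0073333; payment = 17,000 × 0.0073333 / (1 − (1+0.0073333)^−72) = $304.75.
Over 12 months: Loan A costs 12 × $398.65 = $4,783.80; Loan B costs 12 × $304.75 = $3,657.00.
Loan B is cheaper by $4,783.80 − $3,657.00 = $1,126.80.

Loan B by $1,130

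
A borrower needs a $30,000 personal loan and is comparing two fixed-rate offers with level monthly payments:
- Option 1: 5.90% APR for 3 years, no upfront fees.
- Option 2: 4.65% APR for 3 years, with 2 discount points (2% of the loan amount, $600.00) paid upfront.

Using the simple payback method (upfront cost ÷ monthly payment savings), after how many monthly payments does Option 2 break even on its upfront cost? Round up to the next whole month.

Option 1: monthly rate = 5.9%/12 = 0.0049167; payment = 30,000 × 0.0049167 / (1 − (1+0.0049167)^−36) = $911.30.
Option 2: at 4.65% the monthly rate is 0.0038750, so the payment is 30,000 × 0.0038750 / (1 − 1.0038750^−36) = $894.42.
Monthly savings = $911.30 − $894.42 = $16.88.
Break-even = $600.00 / $16.88 = 35.55 → 36 months.

36 months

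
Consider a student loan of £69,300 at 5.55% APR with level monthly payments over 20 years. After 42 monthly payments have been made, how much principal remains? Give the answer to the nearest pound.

£61,987

With monthly rate i = 5.55%/12 = 0.0046250, the balance after k of n payments is P · [(1+i)^n − (1+i)^k] / [(1+i)^n − 1].
(1+0.0046250)^240 = 3.02660343 and (1+0.0046250)^42 = 1.21385613, so the balance is 69,300 × (3.02660343 − 1.21385613) / (3.02660343 − 1) = £61,987.16.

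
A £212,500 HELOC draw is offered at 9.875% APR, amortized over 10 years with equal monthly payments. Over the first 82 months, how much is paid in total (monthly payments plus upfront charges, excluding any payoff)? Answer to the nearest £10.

£229,070

Monthly rate = 9.875%/12 = 0.0082292; payment = 212,500 × 0.0082292 / (1 − (1+0.0082292)^−120) = £2,793.51.
Total outlay = 82 × £2,793.51 = £229,067.82.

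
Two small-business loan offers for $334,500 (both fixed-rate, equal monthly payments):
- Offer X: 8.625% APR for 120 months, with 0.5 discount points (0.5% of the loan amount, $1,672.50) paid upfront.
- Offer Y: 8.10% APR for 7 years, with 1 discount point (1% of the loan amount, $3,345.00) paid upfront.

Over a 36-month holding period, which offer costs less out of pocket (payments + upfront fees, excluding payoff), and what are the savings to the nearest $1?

Offer X: monthly rate = 8.625%/12 = 0.0071875; payment = 334,500 × 0.0071875 / (1 − (1+0.0071875)^−120) = $4,169.72.
Offer Y: monthly rate = 8.1%/12 = 0.0067500; payment = 334,500 × 0.0067500 / (1 − (1+0.0067500)^−84) = $5,230.27.
Over 36 months: Offer X costs 36 × $4,169.72 + $1,672.50 = $151,782.42; Offer Y costs 36 × $5,230.27 + $3,345.00 = $191,634.72.
Offer X is cheaper by $191,634.72 − $151,782.42 = $39,852.30.

Offer X by $39,852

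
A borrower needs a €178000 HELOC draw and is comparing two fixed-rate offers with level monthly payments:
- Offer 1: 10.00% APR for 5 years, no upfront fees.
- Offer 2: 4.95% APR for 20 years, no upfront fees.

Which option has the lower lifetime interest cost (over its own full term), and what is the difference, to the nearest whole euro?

Offer 1 by €53,836

Offer 1: monthly rate = 10%/12 = 0.0083333; payment = 178,000 × 0.0083333 / (1 − (1+0.0083333)^−60) = €3,781.97.
Total interest on Offer 1 = 60 × €3,781.97 − €178,000 = €48,918.20.
Offer 2: monthly rate = 4.95%/12 = 0.0041250; payment = 178,000 × 0.0041250 / (1 − (1+0.0041250)^−240) = €1,169.81.
Total interest on Offer 2 = 240 × €1,169.81 − €178,000 = €102,754.40.
Offer 1 is lower by €53,836.20.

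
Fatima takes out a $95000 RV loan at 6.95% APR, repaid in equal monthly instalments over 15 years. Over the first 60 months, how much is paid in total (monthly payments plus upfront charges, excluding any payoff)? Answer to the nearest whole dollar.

At 6.95% the monthly rate is 0.0057917, so the payment is 95,000 × 0.0057917 / (1 − 1.0057917^−180) = $851.23.
Total outlay = 60 × $851.23 = $51,073.80.

$51,074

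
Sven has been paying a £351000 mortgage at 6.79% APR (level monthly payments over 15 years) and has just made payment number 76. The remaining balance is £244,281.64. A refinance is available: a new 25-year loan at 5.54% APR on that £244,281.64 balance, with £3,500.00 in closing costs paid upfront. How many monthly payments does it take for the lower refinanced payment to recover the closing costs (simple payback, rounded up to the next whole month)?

Current payment = 351,000 × 6.79%/12 / (1 − (1+0.0056583)^−180) = £3,113.82.
Refinanced payment = 244,281.64 × 0.0046167 / (1 − (1+0.0046167)^−300) = £1,505.94.
Monthly savings = £3,113.82 − £1,505.94 = £1,607.88.
Break-even = £3,500.00 / £1,607.88 = 2.18 → 3 months.

3 months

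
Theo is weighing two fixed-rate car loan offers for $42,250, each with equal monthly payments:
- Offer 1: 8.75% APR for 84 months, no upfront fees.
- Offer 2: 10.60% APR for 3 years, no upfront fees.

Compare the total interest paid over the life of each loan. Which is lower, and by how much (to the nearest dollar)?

Offer 2 by $7,143

Offer 1: monthly rate = 8.75%/12 = 0.0072917; payment = 42,250 × 0.0072917 / (1 − (1+0.0072917)^−84) = $674.42.
Total interest on Offer 1 = 84 × $674.42 − $42,250 = $14,401.28.
Offer 2: monthly rate = 10.6%/12 = 0.0088333; payment = 42,250 × 0.0088333 / (1 − (1+0.0088333)^−36) = $1,375.22.
Total interest on Offer 2 = 36 × $1,375.22 − $42,250 = $7,257.92.
Offer 2 is lower by $7,143.36.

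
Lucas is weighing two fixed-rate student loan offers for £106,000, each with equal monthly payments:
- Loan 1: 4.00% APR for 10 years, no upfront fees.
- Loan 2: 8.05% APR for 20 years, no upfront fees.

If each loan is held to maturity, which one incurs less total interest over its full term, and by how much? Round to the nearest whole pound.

Loan 1: monthly rate = 4%/12 = 0.0033333; payment = 106,000 × 0.0033333 / (1 − (1+0.0033333)^−120) = £1,073.20.
Total interest on Loan 1 = 120 × £1,073.20 − £106,000 = £22,784.00.
Loan 2: monthly rate = 8.05%/12 = 0.0067083; payment = 106,000 × 0.0067083 / (1 − (1+0.0067083)^−240) = £889.93.
Total interest on Loan 2 = 240 × £889.93 − £106,000 = £107,583.20.
Loan 1 is lower by £84,799.20.

Loan 1 by £84,799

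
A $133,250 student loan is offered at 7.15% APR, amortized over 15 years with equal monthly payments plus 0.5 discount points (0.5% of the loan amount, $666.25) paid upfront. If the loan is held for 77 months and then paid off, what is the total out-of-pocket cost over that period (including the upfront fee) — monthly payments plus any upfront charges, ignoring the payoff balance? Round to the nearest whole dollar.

$93,751

Monthly rate = 7.15%/12 = 0.0059583; payment = 133,250 × 0.0059583 / (1 − (1+0.0059583)^−180) = $1,208.89.
Total outlay = 77 × $1,208.89 + $666.25 = $93,750.78.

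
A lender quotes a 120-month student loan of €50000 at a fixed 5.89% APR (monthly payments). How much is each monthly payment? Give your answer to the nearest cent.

At 5.89% the monthly rate is 0.0049083, so the payment is 50,000 × 0.0049083 / (1 − 1.0049083^−120) = €552.34.

€552.34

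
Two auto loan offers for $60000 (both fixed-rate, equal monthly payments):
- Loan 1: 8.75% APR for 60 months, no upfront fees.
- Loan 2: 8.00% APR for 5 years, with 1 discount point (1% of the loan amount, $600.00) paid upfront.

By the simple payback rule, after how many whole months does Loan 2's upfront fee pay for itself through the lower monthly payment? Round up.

Loan 1: at 8.75% the monthly rate is 0.0072917, so the payment is 60,000 × 0.0072917 / (1 − 1.0072917^−60) = $1,238.23.
Loan 2: monthly rate = 8%/12 = 0.0066667; payment = 60,000 × 0.0066667 / (1 − (1+0.0066667)^−60) = $1,216.58.
Monthly savings = $1,238.23 − $1,216.58 = $21.65.
Break-even = $600.00 / $21.65 = 27.71 → 28 months.

28 months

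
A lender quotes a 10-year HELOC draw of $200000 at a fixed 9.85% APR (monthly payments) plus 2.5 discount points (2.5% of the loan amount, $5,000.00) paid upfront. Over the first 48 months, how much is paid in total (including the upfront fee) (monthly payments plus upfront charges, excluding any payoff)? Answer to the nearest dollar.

$131,069

Monthly rate = 9.85%/12 = 0.0082083; payment = 200,000 × 0.0082083 / (1 − (1+0.0082083)^−120) = $2,626.43.
Total outlay = 48 × $2,626.43 + $5,000.00 = $131,068.64.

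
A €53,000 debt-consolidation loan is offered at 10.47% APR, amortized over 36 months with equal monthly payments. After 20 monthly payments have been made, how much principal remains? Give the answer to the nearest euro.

€25,610

With monthly rate i = 10.47%/12 = 0.0087250, the balance after k of n payments is P · [(1+i)^n − (1+i)^k] / [(1+i)^n − 1].
(1+0.0087250)^36 = 1.36716282 and (1+0.0087250)^20 = 1.18974993, so the balance is 53,000 × (1.36716282 − 1.18974993) / (1.36716282 − 1) = €25,609.57.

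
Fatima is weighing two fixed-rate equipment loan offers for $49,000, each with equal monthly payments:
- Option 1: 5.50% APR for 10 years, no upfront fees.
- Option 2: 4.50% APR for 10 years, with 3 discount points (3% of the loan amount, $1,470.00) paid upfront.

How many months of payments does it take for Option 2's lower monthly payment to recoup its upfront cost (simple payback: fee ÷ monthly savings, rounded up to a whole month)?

Option 1: at 5.50% the monthly rate is 0.0045833, so the payment is 49,000 × 0.0045833 / (1 − 1.0045833^−120) = $531.78.
Option 2: at 4.50% the monthly rate is 0.0037500, so the payment is 49,000 × 0.0037500 / (1 − 1.0037500^−120) = $507.83.
Monthly savings = $531.78 − $507.83 = $23.95.
Break-even = $1,470.00 / $23.95 = 61.38 → 62 months.

62 months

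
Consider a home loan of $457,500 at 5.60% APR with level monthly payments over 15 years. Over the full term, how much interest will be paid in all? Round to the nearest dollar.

Monthly rate = 5.6%/12 = 0.0046667; payment = 457,500 × 0.0046667 / (1 − (1+0.0046667)^−180) = $3,762.48.
Total paid = 180 × $3,762.48 = $677,246.40; interest = $677,246.40 − $457,500 = $219,746.40.

$219,746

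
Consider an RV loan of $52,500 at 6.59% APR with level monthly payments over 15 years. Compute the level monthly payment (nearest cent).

Monthly rate = 6.59%/12 = 0.0054917; payment = 52,500 × 0.0054917 / (1 − (1+0.0054917)^−180) = $459.93.

$459.93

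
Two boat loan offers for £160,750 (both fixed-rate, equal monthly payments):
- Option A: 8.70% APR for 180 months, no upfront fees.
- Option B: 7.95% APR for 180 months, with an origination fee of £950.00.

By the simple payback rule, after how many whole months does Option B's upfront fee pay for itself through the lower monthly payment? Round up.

Option A: monthly rate = 8.7%/12 = 0.0072500; payment = 160,750 × 0.0072500 / (1 − (1+0.0072500)^−180) = £1,601.87.
Option B: at 7.95% the monthly rate is 0.0066250, so the payment is 160,750 × 0.0066250 / (1 − 1.0066250^−180) = £1,531.57.
Monthly savings = £1,601.87 − £1,531.57 = £70.30.
Break-even = £950.00 / £70.30 = 13.51 → 14 months.

14 months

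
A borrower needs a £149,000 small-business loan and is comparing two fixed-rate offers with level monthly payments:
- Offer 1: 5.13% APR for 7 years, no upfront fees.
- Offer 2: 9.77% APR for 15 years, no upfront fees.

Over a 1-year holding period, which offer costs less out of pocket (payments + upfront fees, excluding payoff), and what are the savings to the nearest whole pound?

Offer 2 by £6,418

Offer 1: monthly rate = 5.13%/12 = 0.0042750; payment = 149,000 × 0.0042750 / (1 − (1+0.0042750)^−84) = £2,115.07.
Offer 2: monthly rate = 9.77%/12 = 0.0081417; payment = 149,000 × 0.0081417 / (1 − (1+0.0081417)^−180) = £1,580.26.
Over 12 months: Offer 1 costs 12 × £2,115.07 = £25,380.84; Offer 2 costs 12 × £1,580.26 = £18,963.12.
Offer 2 is cheaper by £25,380.84 − £18,963.12 = £6,417.72.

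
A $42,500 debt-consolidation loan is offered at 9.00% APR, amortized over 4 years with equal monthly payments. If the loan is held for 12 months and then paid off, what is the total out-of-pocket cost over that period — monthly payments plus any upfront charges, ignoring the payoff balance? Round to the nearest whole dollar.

$12,691

Monthly rate = 9%/12 = 0.0075000; payment = 42,500 × 0.0075000 / (1 − (1+0.0075000)^−48) = $1,057.61.
Total outlay = 12 × $1,057.61 = $12,691.32.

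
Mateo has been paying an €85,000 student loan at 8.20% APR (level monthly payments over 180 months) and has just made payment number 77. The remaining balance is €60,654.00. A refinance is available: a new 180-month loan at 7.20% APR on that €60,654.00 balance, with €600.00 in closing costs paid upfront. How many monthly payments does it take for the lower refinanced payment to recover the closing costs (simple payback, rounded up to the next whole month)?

3 months

Current payment = 85,000 × 8.2%/12 / (1 − (1+0.0068333)^−180) = €822.15.
Refinanced payment = 60,654.00 × 0.0060000 / (1 − (1+0.0060000)^−180) = €551.98.
Monthly savings = €822.15 − €551.98 = €270.17.
Break-even = €600.00 / €270.17 = 2.22 → 3 months.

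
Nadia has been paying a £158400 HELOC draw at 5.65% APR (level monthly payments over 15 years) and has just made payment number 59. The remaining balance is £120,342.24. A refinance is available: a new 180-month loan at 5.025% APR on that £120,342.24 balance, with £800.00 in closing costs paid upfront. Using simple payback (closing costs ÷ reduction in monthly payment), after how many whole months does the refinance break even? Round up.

3 months

Current payment = 158,400 × 5.65%/12 / (1 − (1+0.0047083)^−180) = £1,306.90.
Refinanced payment = 120,342.24 × 0.0041875 / (1 − (1+0.0041875)^−180) = £953.23.
Monthly savings = £1,306.90 − £953.23 = £353.67.
Break-even = £800.00 / £353.67 = 2.26 → 3 months.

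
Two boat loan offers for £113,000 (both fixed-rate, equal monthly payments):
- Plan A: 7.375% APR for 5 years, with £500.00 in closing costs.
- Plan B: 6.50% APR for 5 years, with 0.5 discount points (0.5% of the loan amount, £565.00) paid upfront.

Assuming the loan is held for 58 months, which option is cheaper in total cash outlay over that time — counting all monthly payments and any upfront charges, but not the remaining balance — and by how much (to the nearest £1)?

Plan B by £2,638

Plan A: monthly rate = 7.375%/12 = 0.0061458; payment = 113,000 × 0.0061458 / (1 − (1+0.0061458)^−60) = £2,257.58.
Plan B: monthly rate = 6.5%/12 = 0.0054167; payment = 113,000 × 0.0054167 / (1 − (1+0.0054167)^−60) = £2,210.97.
Over 58 months: Plan A costs 58 × £2,257.58 + £500.00 = £131,439.64; Plan B costs 58 × £2,210.97 + £565.00 = £128,801.26.
Plan B is cheaper by £131,439.64 − £128,801.26 = £2,638.38.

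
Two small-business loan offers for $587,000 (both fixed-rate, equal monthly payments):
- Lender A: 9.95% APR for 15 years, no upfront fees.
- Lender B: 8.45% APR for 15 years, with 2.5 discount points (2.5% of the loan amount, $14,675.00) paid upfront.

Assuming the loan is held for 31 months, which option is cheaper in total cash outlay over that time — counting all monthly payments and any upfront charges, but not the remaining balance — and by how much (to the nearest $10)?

Lender A: monthly rate = 9.95%/12 = 0.0082917; payment = 587,000 × 0.0082917 / (1 − (1+0.0082917)^−180) = $6,289.99.
Lender B: at 8.45% the monthly rate is 0.0070417, so the payment is 587,000 × 0.0070417 / (1 − 1.0070417^−180) = $5,763.23.
Over 31 months: Lender A costs 31 × $6,289.99 = $194,989.69; Lender B costs 31 × $5,763.23 + $14,675.00 = $193,335.13.
Lender B is cheaper by $194,989.69 − $193,335.13 = $1,654.56.

Lender B by $1,650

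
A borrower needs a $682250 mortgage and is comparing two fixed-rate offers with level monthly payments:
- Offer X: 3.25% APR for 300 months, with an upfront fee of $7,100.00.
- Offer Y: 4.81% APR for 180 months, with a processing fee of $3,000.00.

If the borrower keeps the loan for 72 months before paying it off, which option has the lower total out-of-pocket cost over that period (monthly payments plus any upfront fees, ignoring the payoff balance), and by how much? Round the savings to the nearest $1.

Offer X: monthly rate = 3.25%/12 = 0.0027083; payment = 682,250 × 0.0027083 / (1 − (1+0.0027083)^−300) = $3,324.71.
Offer Y: at 4.81% the monthly rate is 0.0040083, so the payment is 682,250 × 0.0040083 / (1 − 1.0040083^−180) = $5,327.91.
Over 72 months: Offer X costs 72 × $3,324.71 + $7,100.00 = $246,479.12; Offer Y costs 72 × $5,327.91 + $3,000.00 = $386,609.52.
Offer X is cheaper by $386,609.52 − $246,479.12 = $140,130.40.

Offer X by $140,130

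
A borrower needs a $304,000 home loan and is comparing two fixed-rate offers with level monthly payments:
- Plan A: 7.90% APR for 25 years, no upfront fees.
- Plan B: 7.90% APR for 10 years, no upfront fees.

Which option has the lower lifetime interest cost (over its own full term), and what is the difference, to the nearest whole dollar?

Plan B by $257,188

Plan A: monthly rate = 7.9%/12 = 0.0065833; payment = 304,000 × 0.0065833 / (1 − (1+0.0065833)^−300) = $2,326.22.
Total interest on Plan A = 300 × $2,326.22 − $304,000 = $393,866.00.
Plan B: at 7.90% the monthly rate is 0.0065833, so the payment is 304,000 × 0.0065833 / (1 − 1.0065833^−120) = $3,672.32.
Total interest on Plan B = 120 × $3,672.32 − $304,000 = $136,678.40.
Plan B is lower by $257,187.60.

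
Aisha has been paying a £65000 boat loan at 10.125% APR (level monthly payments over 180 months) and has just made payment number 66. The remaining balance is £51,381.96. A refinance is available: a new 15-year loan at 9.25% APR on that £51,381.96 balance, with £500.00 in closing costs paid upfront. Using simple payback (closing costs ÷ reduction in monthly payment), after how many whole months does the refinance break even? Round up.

3 months

Current payment = 65,000 × 10.125%/12 / (1 − (1+0.0084375)^−180) = £703.47.
Refinanced payment = 51,381.96 × 0.0077083 / (1 − (1+0.0077083)^−180) = £528.82.
Monthly savings = £703.47 − £528.82 = £174.65.
Break-even = £500.00 / £174.65 = 2.86 → 3 months.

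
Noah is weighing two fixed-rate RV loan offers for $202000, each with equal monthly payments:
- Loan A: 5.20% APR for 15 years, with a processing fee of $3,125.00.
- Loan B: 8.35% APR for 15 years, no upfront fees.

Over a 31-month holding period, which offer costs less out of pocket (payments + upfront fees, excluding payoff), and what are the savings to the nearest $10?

Loan A: at 5.20% the monthly rate is 0.0043333, so the payment is 202,000 × 0.0043333 / (1 − 1.0043333^−180) = $1,618.53.
Loan B: monthly rate = 8.35%/12 = 0.0069583; payment = 202,000 × 0.0069583 / (1 − (1+0.0069583)^−180) = $1,971.45.
Over 31 months: Loan A costs 31 × $1,618.53 + $3,125.00 = $53,299.43; Loan B costs 31 × $1,971.45 = $61,114.95.
Loan A is cheaper by $61,114.95 − $53,299.43 = $7,815.52.

Loan A by $7,820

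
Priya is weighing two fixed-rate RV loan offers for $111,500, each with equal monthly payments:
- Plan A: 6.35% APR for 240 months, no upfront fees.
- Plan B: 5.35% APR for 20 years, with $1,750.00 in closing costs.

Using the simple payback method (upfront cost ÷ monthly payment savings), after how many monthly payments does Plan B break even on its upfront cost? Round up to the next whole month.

Plan A: at 6.35% the monthly rate is 0.0052917, so the payment is 111,500 × 0.0052917 / (1 − 1.0052917^−240) = $821.50.
Plan B: monthly rate = 5.35%/12 = 0.0044583; payment = 111,500 × 0.0044583 / (1 − (1+0.0044583)^−240) = $757.58.
Monthly savings = $821.50 − $757.58 = $63.92.
Break-even = $1,750.00 / $63.92 = 27.38 → 28 months.

28 months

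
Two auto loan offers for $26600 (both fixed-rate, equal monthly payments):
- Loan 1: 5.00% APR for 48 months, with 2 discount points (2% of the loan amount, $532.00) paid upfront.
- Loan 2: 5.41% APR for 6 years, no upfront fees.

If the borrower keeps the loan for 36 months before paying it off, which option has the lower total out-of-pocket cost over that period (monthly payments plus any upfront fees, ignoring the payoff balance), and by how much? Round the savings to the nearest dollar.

Loan 2 by $6,980

Loan 1: monthly rate = 5%/12 = 0.0041667; payment = 26,600 × 0.0041667 / (1 − (1+0.0041667)^−48) = $612.58.
Loan 2: monthly rate = 5.41%/12 = 0.0045083; payment = 26,600 × 0.0045083 / (1 − (1+0.0045083)^−72) = $433.47.
Over 36 months: Loan 1 costs 36 × $612.58 + $532.00 = $22,584.88; Loan 2 costs 36 × $433.47 = $15,604.92.
Loan 2 is cheaper by $22,584.88 − $15,604.92 = $6,979.96.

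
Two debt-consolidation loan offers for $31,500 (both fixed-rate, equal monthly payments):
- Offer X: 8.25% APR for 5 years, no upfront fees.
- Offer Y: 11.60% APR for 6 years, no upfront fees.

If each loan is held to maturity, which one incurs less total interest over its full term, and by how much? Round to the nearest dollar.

Offer X by $5,321

Offer X: at 8.25% the monthly rate is 0.0068750, so the payment is 31,500 × 0.0068750 / (1 − 1.0068750^−60) = $642.48.
Total interest on Offer X = 60 × $642.48 − $31,500 = $7,048.80.
Offer Y: monthly rate = 11.6%/12 = 0.0096667; payment = 31,500 × 0.0096667 / (1 − (1+0.0096667)^−72) = $609.30.
Total interest on Offer Y = 72 × $609.30 − $31,500 = $12,369.60.
Offer X is lower by $5,320.80.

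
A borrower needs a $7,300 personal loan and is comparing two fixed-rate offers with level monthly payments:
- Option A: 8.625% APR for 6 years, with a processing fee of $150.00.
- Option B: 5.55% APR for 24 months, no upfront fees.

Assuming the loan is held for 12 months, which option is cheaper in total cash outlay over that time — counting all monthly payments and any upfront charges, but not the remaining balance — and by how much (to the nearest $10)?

Option A: at 8.625% the monthly rate is 0.0071875, so the payment is 7,300 × 0.0071875 / (1 − 1.0071875^−72) = $130.23.
Option B: monthly rate = 5.55%/12 = 0.0046250; payment = 7,300 × 0.0046250 / (1 − (1+0.0046250)^−24) = $322.06.
Over 12 months: Option A costs 12 × $130.23 + $150.00 = $1,712.76; Option B costs 12 × $322.06 = $3,864.72.
Option A is cheaper by $3,864.72 − $1,712.76 = $2,151.96.

Option A by $2,150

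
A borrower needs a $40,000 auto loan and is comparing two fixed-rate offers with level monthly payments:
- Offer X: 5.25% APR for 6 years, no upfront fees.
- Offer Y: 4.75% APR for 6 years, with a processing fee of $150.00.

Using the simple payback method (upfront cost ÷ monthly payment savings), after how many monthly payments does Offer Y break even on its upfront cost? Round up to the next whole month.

17 months

Offer X: at 5.25% the monthly rate is 0.0043750, so the payment is 40,000 × 0.0043750 / (1 − 1.0043750^−72) = $648.85.
Offer Y: monthly rate = 4.75%/12 = 0.0039583; payment = 40,000 × 0.0039583 / (1 − (1+0.0039583)^−72) = $639.57.
Monthly savings = $648.85 − $639.57 = $9.28.
Break-even = $150.00 / $9.28 = 16.16 → 17 months.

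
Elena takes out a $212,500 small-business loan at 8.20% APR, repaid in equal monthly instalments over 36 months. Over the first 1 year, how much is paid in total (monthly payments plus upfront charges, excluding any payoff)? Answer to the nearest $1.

Monthly rate = 8.2%/12 = 0.0068333; payment = 212,500 × 0.0068333 / (1 − (1+0.0068333)^−36) = $6,678.60.
Total outlay = 12 × $6,678.60 = $80,143.20.

$80,143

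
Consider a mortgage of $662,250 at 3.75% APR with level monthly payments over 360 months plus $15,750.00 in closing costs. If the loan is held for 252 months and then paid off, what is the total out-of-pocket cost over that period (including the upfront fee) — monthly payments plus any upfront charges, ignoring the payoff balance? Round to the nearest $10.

$788,630

At 3.75% the monthly rate is 0.0031250, so the payment is 662,250 × 0.0031250 / (1 − 1.0031250^−360) = $3,066.98.
Total outlay = 252 × $3,066.98 + $15,750.00 = $788,628.96.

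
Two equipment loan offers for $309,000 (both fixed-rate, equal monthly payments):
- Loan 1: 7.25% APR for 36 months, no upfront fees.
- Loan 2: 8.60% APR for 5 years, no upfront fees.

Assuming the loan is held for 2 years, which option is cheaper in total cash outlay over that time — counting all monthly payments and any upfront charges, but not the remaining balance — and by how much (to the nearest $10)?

Loan 2 by $77,320

Loan 1: at 7.25% the monthly rate is 0.0060417, so the payment is 309,000 × 0.0060417 / (1 − 1.0060417^−36) = $9,576.38.
Loan 2: monthly rate = 8.6%/12 = 0.0071667; payment = 309,000 × 0.0071667 / (1 − (1+0.0071667)^−60) = $6,354.51.
Over 24 months: Loan 1 costs 24 × $9,576.38 = $229,833.12; Loan 2 costs 24 × $6,354.51 = $152,508.24.
Loan 2 is cheaper by $229,833.12 − $152,508.24 = $77,324.88.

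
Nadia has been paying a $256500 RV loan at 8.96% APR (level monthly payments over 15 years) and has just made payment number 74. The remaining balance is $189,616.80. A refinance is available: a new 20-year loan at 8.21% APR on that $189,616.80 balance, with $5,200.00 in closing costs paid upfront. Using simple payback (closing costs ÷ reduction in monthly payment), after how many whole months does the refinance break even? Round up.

6 months

Current payment = 256,500 × 8.96%/12 / (1 − (1+0.0074667)^−180) = $2,595.49.
Refinanced payment = 189,616.80 × 0.0068417 / (1 − (1+0.0068417)^−240) = $1,610.90.
Monthly savings = $2,595.49 − $1,610.90 = $984.59.
Break-even = $5,200.00 / $984.59 = 5.28 → 6 months.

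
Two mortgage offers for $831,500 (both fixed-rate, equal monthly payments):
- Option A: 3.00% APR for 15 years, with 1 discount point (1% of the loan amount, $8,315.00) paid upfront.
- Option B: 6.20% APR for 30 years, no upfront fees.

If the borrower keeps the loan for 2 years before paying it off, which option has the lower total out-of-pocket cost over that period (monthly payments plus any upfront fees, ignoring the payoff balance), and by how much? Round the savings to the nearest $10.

Option A: monthly rate = 3%/12 = 0.0025000; payment = 831,500 × 0.0025000 / (1 − (1+0.0025000)^−180) = $5,742.19.
Option B: at 6.20% the monthly rate is 0.0051667, so the payment is 831,500 × 0.0051667 / (1 − 1.0051667^−360) = $5,092.68.
Over 24 months: Option A costs 24 × $5,742.19 + $8,315.00 = $146,127.56; Option B costs 24 × $5,092.68 = $122,224.32.
Option B is cheaper by $146,127.56 − $122,224.32 = $23,903.24.

Option B by $23,900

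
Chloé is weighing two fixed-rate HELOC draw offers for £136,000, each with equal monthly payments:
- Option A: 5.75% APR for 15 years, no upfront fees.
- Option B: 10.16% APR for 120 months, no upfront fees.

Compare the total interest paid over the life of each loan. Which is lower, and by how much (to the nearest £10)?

Option A: at 5.75% the monthly rate is 0.0047917, so the payment is 136,000 × 0.0047917 / (1 − 1.0047917^−180) = £1,129.36.
Total interest on Option A = 180 × £1,129.36 − £136,000 = £67,284.80.
Option B: at 10.16% the monthly rate is 0.0084667, so the payment is 136,000 × 0.0084667 / (1 − 1.0084667^−120) = £1,809.32.
Total interest on Option B = 120 × £1,809.32 − £136,000 = £81,118.40.
Option A is lower by £13,833.60.

Option A by £13,830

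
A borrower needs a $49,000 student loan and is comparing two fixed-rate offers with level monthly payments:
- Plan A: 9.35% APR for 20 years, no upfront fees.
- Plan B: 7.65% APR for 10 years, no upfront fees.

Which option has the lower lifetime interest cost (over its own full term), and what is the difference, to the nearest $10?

Plan B by $38,210

Plan A: at 9.35% the monthly rate is 0.0077917, so the payment is 49,000 × 0.0077917 / (1 − 1.0077917^−240) = $451.96.
Total interest on Plan A = 240 × $451.96 − $49,000 = $59,470.40.
Plan B: monthly rate = 7.65%/12 = 0.0063750; payment = 49,000 × 0.0063750 / (1 − (1+0.0063750)^−120) = $585.48.
Total interest on Plan B = 120 × $585.48 − $49,000 = $21,257.60.
Plan B is lower by $38,212.80.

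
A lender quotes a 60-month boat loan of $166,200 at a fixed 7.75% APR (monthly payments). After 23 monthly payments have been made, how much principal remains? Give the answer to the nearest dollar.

With monthly rate i = 7.75%/12 = 0.0064583, the balance after k of n payments is P · [(1+i)^n − (1+i)^k] / [(1+i)^n − 1].
(1+0.0064583)^60 = 1.47145846 and (1+0.0064583)^23 = 1.15958717, so the balance is 166,200 × (1.47145846 − 1.15958717) / (1.47145846 − 1) = $109,941.83.

$109,942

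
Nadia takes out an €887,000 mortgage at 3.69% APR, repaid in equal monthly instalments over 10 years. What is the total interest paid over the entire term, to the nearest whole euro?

€175,041

Monthly rate = 3.69%/12 = 0.0030750; payment = 887,000 × 0.0030750 / (1 − (1+0.0030750)^−120) = €8,850.34.
Total paid = 120 × €8,850.34 = €1,062,040.80; interest = €1,062,040.80 − €887,000 = €175,040.80.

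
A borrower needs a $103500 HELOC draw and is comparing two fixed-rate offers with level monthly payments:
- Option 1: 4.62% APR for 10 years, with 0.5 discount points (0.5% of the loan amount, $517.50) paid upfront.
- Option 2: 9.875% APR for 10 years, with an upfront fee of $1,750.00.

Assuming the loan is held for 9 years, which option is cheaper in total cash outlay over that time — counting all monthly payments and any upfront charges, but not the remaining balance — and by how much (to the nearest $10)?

Option 1 by $31,680

Option 1: monthly rate = 4.62%/12 = 0.0038500; payment = 103,500 × 0.0038500 / (1 − (1+0.0038500)^−120) = $1,078.65.
Option 2: at 9.875% the monthly rate is 0.0082292, so the payment is 103,500 × 0.0082292 / (1 − 1.0082292^−120) = $1,360.61.
Over 108 months: Option 1 costs 108 × $1,078.65 + $517.50 = $117,011.70; Option 2 costs 108 × $1,360.61 + $1,750.00 = $148,695.88.
Option 1 is cheaper by $148,695.88 − $117,011.70 = $31,684.18.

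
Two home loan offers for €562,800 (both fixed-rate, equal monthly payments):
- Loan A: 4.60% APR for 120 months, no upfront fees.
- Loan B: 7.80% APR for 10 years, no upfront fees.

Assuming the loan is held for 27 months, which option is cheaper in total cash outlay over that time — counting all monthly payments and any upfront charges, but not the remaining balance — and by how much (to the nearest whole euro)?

Loan A: at 4.60% the monthly rate is 0.0038333, so the payment is 562,800 × 0.0038333 / (1 − 1.0038333^−120) = €5,859.94.
Loan B: at 7.80% the monthly rate is 0.0065000, so the payment is 562,800 × 0.0065000 / (1 − 1.0065000^−120) = €6,768.99.
Over 27 months: Loan A costs 27 × €5,859.94 = €158,218.38; Loan B costs 27 × €6,768.99 = €182,762.73.
Loan A is cheaper by €182,762.73 − €158,218.38 = €24,544.35.

Loan A by €24,544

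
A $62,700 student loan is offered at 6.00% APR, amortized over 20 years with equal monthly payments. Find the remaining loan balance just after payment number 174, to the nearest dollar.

$25,199

With monthly rate i = 6%/12 = 0.0050000, the balance after k of n payments is P · [(1+i)^n − (1+i)^k] / [(1+i)^n − 1].
(1+0.0050000)^240 = 3.31020448 and (1+0.0050000)^174 = 2.38174217, so the balance is 62,700 × (3.31020448 − 2.38174217) / (3.31020448 − 1) = $25,198.89.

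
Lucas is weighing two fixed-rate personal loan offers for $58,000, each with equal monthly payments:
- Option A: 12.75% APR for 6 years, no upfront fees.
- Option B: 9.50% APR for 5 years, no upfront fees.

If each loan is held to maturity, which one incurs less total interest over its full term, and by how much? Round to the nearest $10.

Option A: monthly rate = 12.75%/12 = 0.0106250; payment = 58,000 × 0.0106250 / (1 − (1+0.0106250)^−72) = $1,156.66.
Total interest on Option A = 72 × $1,156.66 − $58,000 = $25,279.52.
Option B: at 9.50% the monthly rate is 0.0079167, so the payment is 58,000 × 0.0079167 / (1 − 1.0079167^−60) = $1,218.11.
Total interest on Option B = 60 × $1,218.11 − $58,000 = $15,086.60.
Option B is lower by $10,192.92.

Option B by $10,190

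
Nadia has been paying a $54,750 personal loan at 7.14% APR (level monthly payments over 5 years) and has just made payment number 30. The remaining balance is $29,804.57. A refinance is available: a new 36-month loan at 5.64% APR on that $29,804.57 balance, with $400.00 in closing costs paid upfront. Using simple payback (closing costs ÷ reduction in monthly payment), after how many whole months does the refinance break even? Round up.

3 months

Current payment = 54,750 × 7.14%/12 / (1 − (1+0.0059500)^−60) = $1,087.74.
Refinanced payment = 29,804.57 × 0.0047000 / (1 − (1+0.0047000)^−36) = $901.86.
Monthly savings = $1,087.74 − $901.86 = $185.88.
Break-even = $400.00 / $185.88 = 2.15 → 3 months.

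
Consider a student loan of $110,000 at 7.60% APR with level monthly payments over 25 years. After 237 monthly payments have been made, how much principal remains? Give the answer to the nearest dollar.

With monthly rate i = 7.6%/12 = 0.0063333, the balance after k of n payments is P · [(1+i)^n − (1+i)^k] / [(1+i)^n − 1].
(1+0.0063333)^300 = 6.64595645 and (1+0.0063333)^237 = 4.46498925, so the balance is 110,000 × (6.64595645 − 4.46498925) / (6.64595645 − 1) = $42,491.72.

$42,492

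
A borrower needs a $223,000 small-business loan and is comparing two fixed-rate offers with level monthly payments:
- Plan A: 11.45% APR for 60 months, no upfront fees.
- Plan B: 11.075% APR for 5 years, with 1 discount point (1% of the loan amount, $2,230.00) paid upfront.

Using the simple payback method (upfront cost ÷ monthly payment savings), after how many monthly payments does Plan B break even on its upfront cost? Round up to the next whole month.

54 months

Plan A: monthly rate = 11.45%/12 = 0.0095417; payment = 223,000 × 0.0095417 / (1 − (1+0.0095417)^−60) = $4,898.76.
Plan B: at 11.075% the monthly rate is 0.0092292, so the payment is 223,000 × 0.0092292 / (1 − 1.0092292^−60) = $4,856.91.
Monthly savings = $4,898.76 − $4,856.91 = $41.85.
Break-even = $2,230.00 / $41.85 = 53.29 → 54 months.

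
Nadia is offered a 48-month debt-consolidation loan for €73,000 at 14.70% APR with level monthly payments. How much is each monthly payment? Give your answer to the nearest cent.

€2,020.56

At 14.70% the monthly rate is 0.0122500, so the payment is 73,000 × 0.0122500 / (1 − 1.0122500^−48) = €2,020.56.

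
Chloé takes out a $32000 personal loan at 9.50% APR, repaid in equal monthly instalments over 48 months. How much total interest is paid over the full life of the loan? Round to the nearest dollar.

$6,589

At 9.50% the monthly rate is 0.0079167, so the payment is 32,000 × 0.0079167 / (1 − 1.0079167^−48) = $803.94.
Total paid = 48 × $803.94 = $38,589.12; interest = $38,589.12 − $32,000 = $6,589.12.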